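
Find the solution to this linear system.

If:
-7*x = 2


Then:
x = -2/7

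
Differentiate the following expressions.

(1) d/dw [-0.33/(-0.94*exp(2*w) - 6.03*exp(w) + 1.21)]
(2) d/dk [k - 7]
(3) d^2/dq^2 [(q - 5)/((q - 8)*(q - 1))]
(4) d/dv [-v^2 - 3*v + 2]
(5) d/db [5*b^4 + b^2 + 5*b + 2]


(1) = (-0.6204*exp(w) - 1.9899)*exp(w)/(0.94*exp(2*w) + 6.03*exp(w) - 1.21)^2
(2) = 1
(3) = 2*(q^3 - 15*q^2 + 111*q - 293)/(q^6 - 27*q^5 + 267*q^4 - 1161*q^3 + 2136*q^2 - 1728*q + 512)
(4) = -2*v - 3
(5) = 20*b^3 + 2*b + 5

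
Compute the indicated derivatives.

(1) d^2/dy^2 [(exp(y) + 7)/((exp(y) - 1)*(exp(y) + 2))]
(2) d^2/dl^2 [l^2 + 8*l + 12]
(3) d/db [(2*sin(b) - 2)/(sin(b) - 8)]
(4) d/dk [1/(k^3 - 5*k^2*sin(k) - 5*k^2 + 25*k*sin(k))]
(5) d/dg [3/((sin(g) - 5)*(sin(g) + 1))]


(1) = (exp(4*y) + 27*exp(3*y) + 33*exp(2*y) + 65*exp(y) + 18)*exp(y)/(exp(6*y) + 3*exp(5*y) - 3*exp(4*y) - 11*exp(3*y) + 6*exp(2*y) + 12*exp(y) - 8)
(2) = 2
(3) = -14*cos(b)/(sin(b) - 8)^2
(4) = (5*k^2*cos(k) - 3*k^2 + 10*k*sin(k) - 25*k*cos(k) + 10*k - 25*sin(k))/(k^2*(k - 5)^2*(k - 5*sin(k))^2)
(5) = 6*(2 - sin(g))*cos(g)/((sin(g) - 5)^2*(sin(g) + 1)^2)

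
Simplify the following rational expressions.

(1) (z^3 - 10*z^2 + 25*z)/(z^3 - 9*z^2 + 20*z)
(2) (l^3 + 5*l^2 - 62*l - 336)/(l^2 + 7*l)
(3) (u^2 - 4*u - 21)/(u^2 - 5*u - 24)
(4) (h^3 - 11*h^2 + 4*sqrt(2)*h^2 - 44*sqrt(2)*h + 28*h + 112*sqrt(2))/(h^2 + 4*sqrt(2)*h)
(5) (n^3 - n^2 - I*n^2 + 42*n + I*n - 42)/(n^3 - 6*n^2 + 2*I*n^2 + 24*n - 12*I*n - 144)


(1) = (z - 5)/(z - 4)
(2) = (l^2 - 2*l - 48)/l
(3) = (u - 7)/(u - 8)
(4) = (h^2 - 11*h + 28)/h
(5) = (n^2 + n*(-1 - 7*I) + 7*I)/(n^2 + n*(-6 - 4*I) + 24*I)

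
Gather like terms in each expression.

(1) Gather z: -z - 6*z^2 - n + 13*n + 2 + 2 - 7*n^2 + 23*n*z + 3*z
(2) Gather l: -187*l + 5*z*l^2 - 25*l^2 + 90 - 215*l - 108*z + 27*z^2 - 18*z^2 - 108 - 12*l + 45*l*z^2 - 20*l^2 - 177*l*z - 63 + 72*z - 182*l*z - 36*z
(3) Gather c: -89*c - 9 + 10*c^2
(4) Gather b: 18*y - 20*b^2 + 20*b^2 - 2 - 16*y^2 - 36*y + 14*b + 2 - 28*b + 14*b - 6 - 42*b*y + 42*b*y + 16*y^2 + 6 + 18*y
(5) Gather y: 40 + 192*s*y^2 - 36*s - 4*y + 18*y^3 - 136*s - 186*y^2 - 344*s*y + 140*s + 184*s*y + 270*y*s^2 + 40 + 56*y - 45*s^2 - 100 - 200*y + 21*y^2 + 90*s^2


(1) = -7*n^2 + 12*n - 6*z^2 + z*(23*n + 2) + 4
(2) = l^2*(5*z - 45) + l*(45*z^2 - 359*z - 414) + 9*z^2 - 72*z - 81
(3) = 10*c^2 - 89*c - 9
(4) = 0
(5) = 45*s^2 - 32*s + 18*y^3 + y^2*(192*s - 165) + y*(270*s^2 - 160*s - 148) - 20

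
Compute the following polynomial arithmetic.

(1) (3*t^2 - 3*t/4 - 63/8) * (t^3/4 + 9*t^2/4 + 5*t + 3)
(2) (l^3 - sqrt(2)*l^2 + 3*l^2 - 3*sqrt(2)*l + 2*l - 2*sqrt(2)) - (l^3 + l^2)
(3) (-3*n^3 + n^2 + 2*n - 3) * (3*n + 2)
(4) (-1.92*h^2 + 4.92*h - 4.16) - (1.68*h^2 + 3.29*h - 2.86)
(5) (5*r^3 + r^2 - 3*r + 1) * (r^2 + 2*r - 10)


(1) = 3*t^5/4 + 105*t^4/16 + 363*t^3/32 - 399*t^2/32 - 333*t/8 - 189/8
(2) = -sqrt(2)*l^2 + 2*l^2 - 3*sqrt(2)*l + 2*l - 2*sqrt(2)
(3) = -9*n^4 - 3*n^3 + 8*n^2 - 5*n - 6
(4) = -3.6*h^2 + 1.63*h - 1.3
(5) = 5*r^5 + 11*r^4 - 51*r^3 - 15*r^2 + 32*r - 10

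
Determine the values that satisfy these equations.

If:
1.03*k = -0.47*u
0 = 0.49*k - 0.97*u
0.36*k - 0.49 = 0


Then:
No Solution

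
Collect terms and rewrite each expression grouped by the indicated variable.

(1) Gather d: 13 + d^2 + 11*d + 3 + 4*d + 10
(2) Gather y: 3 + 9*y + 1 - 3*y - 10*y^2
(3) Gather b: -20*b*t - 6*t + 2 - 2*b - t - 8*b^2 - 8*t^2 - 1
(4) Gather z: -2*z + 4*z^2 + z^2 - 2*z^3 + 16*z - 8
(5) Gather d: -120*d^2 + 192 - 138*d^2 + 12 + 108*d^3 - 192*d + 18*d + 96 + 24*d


(1) = d^2 + 15*d + 26
(2) = -10*y^2 + 6*y + 4
(3) = -8*b^2 + b*(-20*t - 2) - 8*t^2 - 7*t + 1
(4) = -2*z^3 + 5*z^2 + 14*z - 8
(5) = 108*d^3 - 258*d^2 - 150*d + 300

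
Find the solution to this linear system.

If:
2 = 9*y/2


Then:
y = 4/9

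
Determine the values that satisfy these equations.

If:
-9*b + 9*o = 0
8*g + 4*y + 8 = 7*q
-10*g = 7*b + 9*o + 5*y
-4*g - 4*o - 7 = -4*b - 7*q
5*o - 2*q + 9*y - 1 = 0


Then:
b = 545/2622
g = -2177/5244
o = 545/2622
q = 1000/1311
y = 433/2622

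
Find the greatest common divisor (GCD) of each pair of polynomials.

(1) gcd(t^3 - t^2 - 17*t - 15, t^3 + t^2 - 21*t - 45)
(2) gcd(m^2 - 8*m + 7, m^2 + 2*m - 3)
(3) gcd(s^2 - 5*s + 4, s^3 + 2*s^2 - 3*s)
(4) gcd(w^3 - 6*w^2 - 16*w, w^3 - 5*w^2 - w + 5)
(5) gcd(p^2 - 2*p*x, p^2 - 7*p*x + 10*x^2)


(1) = t^2 - 2*t - 15
(2) = gcd((m - 7)*(m - 1), (m - 1)*(m + 3)) = m - 1
(3) = s - 1
(4) = 1
(5) = gcd(p*(p - 2*x), (p - 5*x)*(p - 2*x)) = -p + 2*x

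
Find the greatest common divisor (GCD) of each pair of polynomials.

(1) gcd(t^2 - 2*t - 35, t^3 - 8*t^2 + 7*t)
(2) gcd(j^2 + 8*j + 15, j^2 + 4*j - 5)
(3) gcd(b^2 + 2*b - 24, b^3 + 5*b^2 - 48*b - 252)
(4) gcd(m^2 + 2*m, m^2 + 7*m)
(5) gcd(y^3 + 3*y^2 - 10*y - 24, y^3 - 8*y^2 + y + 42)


(1) = gcd((t - 7)*(t + 5), t*(t - 7)*(t - 1)) = t - 7
(2) = gcd((j + 3)*(j + 5), (j - 1)*(j + 5)) = j + 5
(3) = b + 6
(4) = m
(5) = y^2 - y - 6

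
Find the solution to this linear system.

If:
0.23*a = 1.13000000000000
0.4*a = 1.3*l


Then:
a = 4.91
l = 1.51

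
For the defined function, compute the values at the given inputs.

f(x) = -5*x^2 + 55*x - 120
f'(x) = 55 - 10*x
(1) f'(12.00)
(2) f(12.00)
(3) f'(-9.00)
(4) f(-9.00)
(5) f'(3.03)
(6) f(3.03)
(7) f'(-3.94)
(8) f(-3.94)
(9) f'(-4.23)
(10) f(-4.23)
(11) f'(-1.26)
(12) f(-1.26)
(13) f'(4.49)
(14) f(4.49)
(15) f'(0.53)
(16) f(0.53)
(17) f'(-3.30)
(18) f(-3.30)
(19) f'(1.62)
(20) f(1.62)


(1) = -65.00
(2) = -180.00
(3) = 145.00
(4) = -1020.00
(5) = 24.70
(6) = 0.75
(7) = 94.40
(8) = -414.32
(9) = 97.30
(10) = -442.11
(11) = 67.60
(12) = -197.24
(13) = 10.10
(14) = 26.15
(15) = 49.70
(16) = -92.25
(17) = 88.00
(18) = -355.95
(19) = 38.80
(20) = -44.02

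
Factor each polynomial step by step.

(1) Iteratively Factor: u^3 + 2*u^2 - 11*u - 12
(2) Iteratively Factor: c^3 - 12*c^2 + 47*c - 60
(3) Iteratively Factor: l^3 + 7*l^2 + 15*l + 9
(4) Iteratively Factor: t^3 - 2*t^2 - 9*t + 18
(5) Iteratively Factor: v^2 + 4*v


(1) = (u - 3)*(u^2 + 5*u + 4) = (u - 3)*(u + 1)*(u + 4)
(2) = (c - 3)*(c^2 - 9*c + 20) = (c - 5)*(c - 3)*(c - 4)
(3) = (l + 3)*(l^2 + 4*l + 3) = (l + 3)^2*(l + 1)
(4) = (t + 3)*(t^2 - 5*t + 6) = (t - 2)*(t + 3)*(t - 3)
(5) = (v)*(v + 4)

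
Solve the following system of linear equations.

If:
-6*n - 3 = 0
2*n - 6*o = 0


Then:
n = -1/2
o = -1/6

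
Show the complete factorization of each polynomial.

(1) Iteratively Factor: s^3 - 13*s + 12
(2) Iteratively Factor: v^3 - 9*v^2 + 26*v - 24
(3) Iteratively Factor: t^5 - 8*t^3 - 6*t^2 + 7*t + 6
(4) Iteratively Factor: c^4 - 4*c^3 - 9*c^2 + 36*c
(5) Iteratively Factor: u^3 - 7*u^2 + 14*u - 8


(1) = (s + 4)*(s^2 - 4*s + 3) = (s - 1)*(s + 4)*(s - 3)
(2) = (v - 2)*(v^2 - 7*v + 12) = (v - 3)*(v - 2)*(v - 4)
(3) = (t - 1)*(t^4 + t^3 - 7*t^2 - 13*t - 6) = (t - 1)*(t + 2)*(t^3 - t^2 - 5*t - 3) = (t - 1)*(t + 1)*(t + 2)*(t^2 - 2*t - 3) = (t - 3)*(t - 1)*(t + 1)*(t + 2)*(t + 1)
(4) = (c - 4)*(c^3 - 9*c) = (c - 4)*(c - 3)*(c^2 + 3*c) = (c - 4)*(c - 3)*(c + 3)*(c)
(5) = (u - 4)*(u^2 - 3*u + 2) = (u - 4)*(u - 2)*(u - 1)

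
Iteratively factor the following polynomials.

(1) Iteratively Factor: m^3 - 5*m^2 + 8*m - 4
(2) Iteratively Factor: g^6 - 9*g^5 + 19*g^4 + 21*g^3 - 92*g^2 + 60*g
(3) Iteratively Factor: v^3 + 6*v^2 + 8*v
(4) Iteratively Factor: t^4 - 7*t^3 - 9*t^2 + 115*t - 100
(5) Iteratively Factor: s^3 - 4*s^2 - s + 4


(1) = (m - 1)*(m^2 - 4*m + 4) = (m - 2)*(m - 1)*(m - 2)
(2) = (g - 1)*(g^5 - 8*g^4 + 11*g^3 + 32*g^2 - 60*g) = (g - 3)*(g - 1)*(g^4 - 5*g^3 - 4*g^2 + 20*g) = (g - 3)*(g - 2)*(g - 1)*(g^3 - 3*g^2 - 10*g) = g*(g - 3)*(g - 2)*(g - 1)*(g^2 - 3*g - 10) = g*(g - 3)*(g - 2)*(g - 1)*(g + 2)*(g - 5)
(3) = (v)*(v^2 + 6*v + 8) = v*(v + 2)*(v + 4)
(4) = (t - 1)*(t^3 - 6*t^2 - 15*t + 100) = (t - 5)*(t - 1)*(t^2 - t - 20) = (t - 5)*(t - 1)*(t + 4)*(t - 5)
(5) = (s - 4)*(s^2 - 1) = (s - 4)*(s - 1)*(s + 1)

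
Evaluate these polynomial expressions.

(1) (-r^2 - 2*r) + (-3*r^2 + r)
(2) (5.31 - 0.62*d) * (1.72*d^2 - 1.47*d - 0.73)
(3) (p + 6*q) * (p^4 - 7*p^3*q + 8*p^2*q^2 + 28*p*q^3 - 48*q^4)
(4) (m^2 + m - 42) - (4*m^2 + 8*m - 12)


(1) = -4*r^2 - r
(2) = -1.0664*d^3 + 10.0446*d^2 - 7.3531*d - 3.8763
(3) = p^5 - p^4*q - 34*p^3*q^2 + 76*p^2*q^3 + 120*p*q^4 - 288*q^5
(4) = -3*m^2 - 7*m - 30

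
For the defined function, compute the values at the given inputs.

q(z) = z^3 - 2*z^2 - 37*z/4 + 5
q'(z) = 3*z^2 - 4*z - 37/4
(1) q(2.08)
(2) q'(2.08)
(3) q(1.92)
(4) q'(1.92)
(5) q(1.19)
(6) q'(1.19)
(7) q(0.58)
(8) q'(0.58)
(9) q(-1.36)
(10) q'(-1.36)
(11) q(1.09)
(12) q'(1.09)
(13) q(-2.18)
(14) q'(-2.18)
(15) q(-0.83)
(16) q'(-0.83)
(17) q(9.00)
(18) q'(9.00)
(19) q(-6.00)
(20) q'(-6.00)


(1) = -13.89
(2) = -4.59
(3) = -13.05
(4) = -5.87
(5) = -7.15
(6) = -9.76
(7) = -0.84
(8) = -10.56
(9) = 11.37
(10) = 1.74
(11) = -6.16
(12) = -10.05
(13) = 5.30
(14) = 13.73
(15) = 10.73
(16) = -3.86
(17) = 488.75
(18) = 197.75
(19) = -227.50
(20) = 122.75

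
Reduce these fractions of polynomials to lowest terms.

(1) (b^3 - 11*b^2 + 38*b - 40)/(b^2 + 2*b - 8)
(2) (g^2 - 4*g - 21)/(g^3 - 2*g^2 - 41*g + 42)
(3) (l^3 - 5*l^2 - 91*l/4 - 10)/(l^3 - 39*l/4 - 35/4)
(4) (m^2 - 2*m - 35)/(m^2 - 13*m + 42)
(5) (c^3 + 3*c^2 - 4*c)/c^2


(1) = (b^2 - 9*b + 20)/(b + 4)
(2) = (g + 3)/(g^2 + 5*g - 6)
(3) = (2*l^2 - 15*l - 8)/(2*l^2 - 5*l - 7)
(4) = (m + 5)/(m - 6)
(5) = (c^2 + 3*c - 4)/c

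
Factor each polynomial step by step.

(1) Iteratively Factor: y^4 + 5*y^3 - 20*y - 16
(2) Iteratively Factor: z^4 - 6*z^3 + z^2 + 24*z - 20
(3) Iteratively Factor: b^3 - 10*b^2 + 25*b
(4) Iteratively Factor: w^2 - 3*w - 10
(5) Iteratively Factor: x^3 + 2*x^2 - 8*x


(1) = (y + 4)*(y^3 + y^2 - 4*y - 4) = (y + 1)*(y + 4)*(y^2 - 4) = (y - 2)*(y + 1)*(y + 4)*(y + 2)
(2) = (z + 2)*(z^3 - 8*z^2 + 17*z - 10) = (z - 5)*(z + 2)*(z^2 - 3*z + 2) = (z - 5)*(z - 1)*(z + 2)*(z - 2)
(3) = (b - 5)*(b^2 - 5*b) = b*(b - 5)*(b - 5)
(4) = (w - 5)*(w + 2)
(5) = (x - 2)*(x^2 + 4*x) = x*(x - 2)*(x + 4)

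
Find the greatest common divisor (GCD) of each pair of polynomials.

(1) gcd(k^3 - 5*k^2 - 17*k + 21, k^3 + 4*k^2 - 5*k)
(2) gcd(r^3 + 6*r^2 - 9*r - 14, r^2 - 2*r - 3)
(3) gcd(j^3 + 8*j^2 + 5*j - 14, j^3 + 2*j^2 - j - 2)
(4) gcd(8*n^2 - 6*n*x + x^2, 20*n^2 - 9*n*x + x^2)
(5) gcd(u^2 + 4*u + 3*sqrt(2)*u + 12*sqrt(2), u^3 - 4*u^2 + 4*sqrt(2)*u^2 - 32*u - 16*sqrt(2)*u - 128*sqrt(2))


(1) = k - 1
(2) = r + 1
(3) = j^2 + j - 2
(4) = -4*n + x
(5) = u + 4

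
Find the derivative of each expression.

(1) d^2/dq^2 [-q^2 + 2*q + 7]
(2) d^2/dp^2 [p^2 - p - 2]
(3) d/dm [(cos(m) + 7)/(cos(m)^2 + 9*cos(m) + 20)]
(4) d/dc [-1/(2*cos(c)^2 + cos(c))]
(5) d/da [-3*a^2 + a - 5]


(1) = -2
(2) = 2
(3) = (cos(m)^2 + 14*cos(m) + 43)*sin(m)/(cos(m)^2 + 9*cos(m) + 20)^2
(4) = -(sin(c)/cos(c)^2 + 4*tan(c))/(2*cos(c) + 1)^2
(5) = 1 - 6*a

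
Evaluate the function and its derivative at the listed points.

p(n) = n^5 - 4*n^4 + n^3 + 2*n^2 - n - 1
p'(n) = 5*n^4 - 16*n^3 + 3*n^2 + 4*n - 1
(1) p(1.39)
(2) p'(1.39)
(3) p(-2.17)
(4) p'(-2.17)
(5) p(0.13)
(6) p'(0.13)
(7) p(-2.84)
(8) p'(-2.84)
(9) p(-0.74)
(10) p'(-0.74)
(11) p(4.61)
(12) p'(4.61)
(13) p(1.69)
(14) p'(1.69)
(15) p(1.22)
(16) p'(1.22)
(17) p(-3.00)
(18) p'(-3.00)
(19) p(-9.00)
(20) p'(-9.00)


(1) = -5.58
(2) = -13.95
(3) = -136.44
(4) = 278.81
(5) = -1.10
(6) = -0.46
(7) = -449.90
(8) = 703.61
(9) = -0.99
(10) = 5.67
(11) = 410.37
(12) = 771.90
(13) = -10.99
(14) = -22.11
(15) = -3.59
(16) = -9.63
(17) = -574.00
(18) = 851.00
(19) = -85852.00
(20) = 44675.00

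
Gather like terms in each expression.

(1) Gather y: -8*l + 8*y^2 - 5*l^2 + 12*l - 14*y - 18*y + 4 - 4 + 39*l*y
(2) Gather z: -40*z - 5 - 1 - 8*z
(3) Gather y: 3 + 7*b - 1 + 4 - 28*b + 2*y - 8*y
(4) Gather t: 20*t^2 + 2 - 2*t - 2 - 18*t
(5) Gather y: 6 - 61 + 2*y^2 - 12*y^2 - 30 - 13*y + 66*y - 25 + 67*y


(1) = -5*l^2 + 4*l + 8*y^2 + y*(39*l - 32)
(2) = -48*z - 6
(3) = -21*b - 6*y + 6
(4) = 20*t^2 - 20*t
(5) = -10*y^2 + 120*y - 110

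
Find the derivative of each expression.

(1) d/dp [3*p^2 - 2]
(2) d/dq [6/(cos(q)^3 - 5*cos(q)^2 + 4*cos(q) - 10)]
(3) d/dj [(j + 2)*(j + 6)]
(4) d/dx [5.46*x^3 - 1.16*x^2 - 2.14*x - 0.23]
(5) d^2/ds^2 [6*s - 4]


(1) = 6*p
(2) = 6*(3*cos(q)^2 - 10*cos(q) + 4)*sin(q)/(cos(q)^3 - 5*cos(q)^2 + 4*cos(q) - 10)^2
(3) = 2*j + 8
(4) = 16.38*x^2 - 2.32*x - 2.14
(5) = 0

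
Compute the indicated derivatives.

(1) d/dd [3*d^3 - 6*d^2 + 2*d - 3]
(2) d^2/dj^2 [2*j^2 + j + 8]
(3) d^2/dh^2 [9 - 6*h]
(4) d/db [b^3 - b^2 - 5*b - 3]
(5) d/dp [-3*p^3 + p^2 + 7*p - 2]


(1) = 9*d^2 - 12*d + 2
(2) = 4
(3) = 0
(4) = 3*b^2 - 2*b - 5
(5) = -9*p^2 + 2*p + 7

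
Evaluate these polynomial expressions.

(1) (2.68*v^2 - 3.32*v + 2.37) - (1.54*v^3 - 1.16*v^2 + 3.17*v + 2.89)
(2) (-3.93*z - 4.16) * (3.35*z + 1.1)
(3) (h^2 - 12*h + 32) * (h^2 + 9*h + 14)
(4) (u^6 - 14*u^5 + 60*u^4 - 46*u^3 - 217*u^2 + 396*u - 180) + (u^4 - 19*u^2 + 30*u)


(1) = -1.54*v^3 + 3.84*v^2 - 6.49*v - 0.52
(2) = -13.1655*z^2 - 18.259*z - 4.576
(3) = h^4 - 3*h^3 - 62*h^2 + 120*h + 448
(4) = u^6 - 14*u^5 + 61*u^4 - 46*u^3 - 236*u^2 + 426*u - 180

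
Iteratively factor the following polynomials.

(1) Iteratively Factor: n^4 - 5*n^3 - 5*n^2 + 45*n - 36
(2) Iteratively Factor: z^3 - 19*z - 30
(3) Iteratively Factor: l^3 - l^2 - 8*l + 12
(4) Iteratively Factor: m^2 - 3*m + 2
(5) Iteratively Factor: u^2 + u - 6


(1) = (n + 3)*(n^3 - 8*n^2 + 19*n - 12) = (n - 1)*(n + 3)*(n^2 - 7*n + 12) = (n - 3)*(n - 1)*(n + 3)*(n - 4)
(2) = (z + 2)*(z^2 - 2*z - 15) = (z + 2)*(z + 3)*(z - 5)
(3) = (l - 2)*(l^2 + l - 6) = (l - 2)^2*(l + 3)
(4) = (m - 2)*(m - 1)
(5) = (u + 3)*(u - 2)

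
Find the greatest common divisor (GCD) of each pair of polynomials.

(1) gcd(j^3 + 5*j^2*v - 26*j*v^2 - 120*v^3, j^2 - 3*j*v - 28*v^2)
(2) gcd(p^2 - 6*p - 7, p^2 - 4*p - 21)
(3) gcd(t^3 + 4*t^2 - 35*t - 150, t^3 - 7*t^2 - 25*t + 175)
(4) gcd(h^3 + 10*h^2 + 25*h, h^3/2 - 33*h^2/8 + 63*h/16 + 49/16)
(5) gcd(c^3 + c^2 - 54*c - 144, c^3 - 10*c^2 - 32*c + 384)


(1) = j + 4*v
(2) = p - 7
(3) = gcd((t - 6)*(t + 5)^2, (t - 7)*(t - 5)*(t + 5)) = t + 5
(4) = gcd(h*(h + 5)^2, (h/2 + 1/4)*(h - 7)*(h - 7/4)) = 1
(5) = c^2 - 2*c - 48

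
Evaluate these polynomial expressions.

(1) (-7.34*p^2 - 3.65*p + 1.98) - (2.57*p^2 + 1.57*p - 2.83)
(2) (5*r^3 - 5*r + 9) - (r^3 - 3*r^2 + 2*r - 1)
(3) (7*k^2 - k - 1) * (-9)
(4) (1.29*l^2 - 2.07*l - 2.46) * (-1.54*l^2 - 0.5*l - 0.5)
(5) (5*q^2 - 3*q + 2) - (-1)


(1) = -9.91*p^2 - 5.22*p + 4.81
(2) = 4*r^3 + 3*r^2 - 7*r + 10
(3) = -63*k^2 + 9*k + 9
(4) = -1.9866*l^4 + 2.5428*l^3 + 4.1784*l^2 + 2.265*l + 1.23
(5) = 5*q^2 - 3*q + 3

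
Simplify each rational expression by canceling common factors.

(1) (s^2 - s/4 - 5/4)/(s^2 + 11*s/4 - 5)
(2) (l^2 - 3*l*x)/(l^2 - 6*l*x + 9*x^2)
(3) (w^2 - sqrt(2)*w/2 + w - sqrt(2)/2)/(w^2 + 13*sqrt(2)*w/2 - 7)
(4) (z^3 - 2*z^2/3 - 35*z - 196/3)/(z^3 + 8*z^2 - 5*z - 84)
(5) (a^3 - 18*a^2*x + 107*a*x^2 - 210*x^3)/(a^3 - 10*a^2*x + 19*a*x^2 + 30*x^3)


(1) = (s + 1)/(s + 4)
(2) = -l/(-l + 3*x)
(3) = (4*w + 4)/(4*w + 28*sqrt(2))
(4) = (3*z^2 - 14*z - 49)/(3*z^2 + 12*z - 63)
(5) = (a - 7*x)/(a + x)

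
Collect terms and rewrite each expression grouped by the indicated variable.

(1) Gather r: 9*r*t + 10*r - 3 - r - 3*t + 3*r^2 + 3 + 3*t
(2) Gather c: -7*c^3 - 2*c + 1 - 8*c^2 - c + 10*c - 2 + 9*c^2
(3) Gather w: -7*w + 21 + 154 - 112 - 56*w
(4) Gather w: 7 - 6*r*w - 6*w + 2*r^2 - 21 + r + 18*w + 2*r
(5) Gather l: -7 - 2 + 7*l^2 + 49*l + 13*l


(1) = 3*r^2 + r*(9*t + 9)
(2) = -7*c^3 + c^2 + 7*c - 1
(3) = 63 - 63*w
(4) = 2*r^2 + 3*r + w*(12 - 6*r) - 14
(5) = 7*l^2 + 62*l - 9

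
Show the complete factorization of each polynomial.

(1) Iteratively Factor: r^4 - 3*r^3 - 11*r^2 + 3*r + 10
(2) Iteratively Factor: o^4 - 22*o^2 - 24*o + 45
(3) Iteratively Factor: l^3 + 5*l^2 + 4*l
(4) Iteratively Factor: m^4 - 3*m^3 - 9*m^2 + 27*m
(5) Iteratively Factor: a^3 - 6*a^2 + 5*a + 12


(1) = (r - 1)*(r^3 - 2*r^2 - 13*r - 10) = (r - 5)*(r - 1)*(r^2 + 3*r + 2) = (r - 5)*(r - 1)*(r + 1)*(r + 2)
(2) = (o - 1)*(o^3 + o^2 - 21*o - 45) = (o - 1)*(o + 3)*(o^2 - 2*o - 15) = (o - 1)*(o + 3)^2*(o - 5)
(3) = (l)*(l^2 + 5*l + 4) = l*(l + 1)*(l + 4)
(4) = (m + 3)*(m^3 - 6*m^2 + 9*m) = m*(m + 3)*(m^2 - 6*m + 9) = m*(m - 3)*(m + 3)*(m - 3)
(5) = (a + 1)*(a^2 - 7*a + 12) = (a - 4)*(a + 1)*(a - 3)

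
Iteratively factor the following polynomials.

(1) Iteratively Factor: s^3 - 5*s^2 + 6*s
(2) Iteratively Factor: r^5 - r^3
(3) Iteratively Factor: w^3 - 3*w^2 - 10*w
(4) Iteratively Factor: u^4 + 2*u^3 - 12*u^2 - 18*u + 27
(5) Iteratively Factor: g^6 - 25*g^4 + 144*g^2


(1) = (s - 2)*(s^2 - 3*s) = s*(s - 2)*(s - 3)
(2) = (r + 1)*(r^4 - r^3) = (r - 1)*(r + 1)*(r^3) = r*(r - 1)*(r + 1)*(r^2) = r^2*(r - 1)*(r + 1)*(r)
(3) = (w)*(w^2 - 3*w - 10) = w*(w - 5)*(w + 2)
(4) = (u + 3)*(u^3 - u^2 - 9*u + 9) = (u - 3)*(u + 3)*(u^2 + 2*u - 3) = (u - 3)*(u - 1)*(u + 3)*(u + 3)
(5) = (g - 3)*(g^5 + 3*g^4 - 16*g^3 - 48*g^2) = (g - 3)*(g + 3)*(g^4 - 16*g^2) = g*(g - 3)*(g + 3)*(g^3 - 16*g) = g*(g - 3)*(g + 3)*(g + 4)*(g^2 - 4*g) = g*(g - 4)*(g - 3)*(g + 3)*(g + 4)*(g)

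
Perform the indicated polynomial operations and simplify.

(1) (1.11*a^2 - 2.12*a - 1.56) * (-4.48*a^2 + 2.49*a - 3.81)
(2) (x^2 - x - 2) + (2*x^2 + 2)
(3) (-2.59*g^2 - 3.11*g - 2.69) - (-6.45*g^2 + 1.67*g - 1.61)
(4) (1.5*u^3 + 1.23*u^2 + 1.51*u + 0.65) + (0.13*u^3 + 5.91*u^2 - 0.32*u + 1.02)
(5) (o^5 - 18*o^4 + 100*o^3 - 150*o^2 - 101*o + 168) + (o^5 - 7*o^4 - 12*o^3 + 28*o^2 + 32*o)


(1) = -4.9728*a^4 + 12.2615*a^3 - 2.5191*a^2 + 4.1928*a + 5.9436
(2) = 3*x^2 - x
(3) = 3.86*g^2 - 4.78*g - 1.08
(4) = 1.63*u^3 + 7.14*u^2 + 1.19*u + 1.67
(5) = 2*o^5 - 25*o^4 + 88*o^3 - 122*o^2 - 69*o + 168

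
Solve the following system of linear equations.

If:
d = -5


Then:
d = -5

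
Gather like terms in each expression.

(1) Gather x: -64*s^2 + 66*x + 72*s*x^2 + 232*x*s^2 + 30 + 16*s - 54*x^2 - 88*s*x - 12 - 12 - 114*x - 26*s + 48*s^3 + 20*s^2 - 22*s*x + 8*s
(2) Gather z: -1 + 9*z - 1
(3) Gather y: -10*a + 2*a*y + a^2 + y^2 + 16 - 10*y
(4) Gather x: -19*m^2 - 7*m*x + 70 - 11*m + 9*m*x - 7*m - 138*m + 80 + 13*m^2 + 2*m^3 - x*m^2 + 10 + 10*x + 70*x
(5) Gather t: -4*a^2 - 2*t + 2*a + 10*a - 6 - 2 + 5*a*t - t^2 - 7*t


(1) = 48*s^3 - 44*s^2 - 2*s + x^2*(72*s - 54) + x*(232*s^2 - 110*s - 48) + 6
(2) = 9*z - 2
(3) = a^2 - 10*a + y^2 + y*(2*a - 10) + 16
(4) = 2*m^3 - 6*m^2 - 156*m + x*(-m^2 + 2*m + 80) + 160
(5) = -4*a^2 + 12*a - t^2 + t*(5*a - 9) - 8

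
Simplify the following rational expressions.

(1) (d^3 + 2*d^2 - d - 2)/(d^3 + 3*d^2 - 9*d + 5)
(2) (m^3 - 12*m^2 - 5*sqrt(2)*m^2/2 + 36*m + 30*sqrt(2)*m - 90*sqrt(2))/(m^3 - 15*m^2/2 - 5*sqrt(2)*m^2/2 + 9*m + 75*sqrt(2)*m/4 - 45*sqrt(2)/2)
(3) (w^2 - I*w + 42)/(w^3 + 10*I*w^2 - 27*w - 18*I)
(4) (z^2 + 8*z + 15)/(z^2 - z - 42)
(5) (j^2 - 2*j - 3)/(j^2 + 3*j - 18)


(1) = (d^2 + 3*d + 2)/(d^2 + 4*d - 5)
(2) = (8*m - 48)/(8*m - 12)
(3) = (w - 7*I)/(w^2 + 4*I*w - 3)
(4) = (z^2 + 8*z + 15)/(z^2 - z - 42)
(5) = (j + 1)/(j + 6)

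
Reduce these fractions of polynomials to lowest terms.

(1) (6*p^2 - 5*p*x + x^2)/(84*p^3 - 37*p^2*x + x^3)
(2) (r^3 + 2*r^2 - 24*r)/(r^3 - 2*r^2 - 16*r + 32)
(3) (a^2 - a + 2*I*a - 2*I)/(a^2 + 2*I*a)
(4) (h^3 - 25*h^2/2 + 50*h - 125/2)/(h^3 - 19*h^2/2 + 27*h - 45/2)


(1) = (-2*p + x)/(-28*p^2 + 3*p*x + x^2)
(2) = (r^2 + 6*r)/(r^2 + 2*r - 8)
(3) = (a - 1)/a
(4) = (2*h^2 - 15*h + 25)/(2*h^2 - 9*h + 9)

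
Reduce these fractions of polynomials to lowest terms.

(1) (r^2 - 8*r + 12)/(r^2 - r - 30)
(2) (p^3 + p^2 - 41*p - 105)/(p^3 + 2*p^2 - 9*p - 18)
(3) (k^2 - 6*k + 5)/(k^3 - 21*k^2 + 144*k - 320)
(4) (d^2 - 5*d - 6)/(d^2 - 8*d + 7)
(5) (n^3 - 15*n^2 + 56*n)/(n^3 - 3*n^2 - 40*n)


(1) = (r - 2)/(r + 5)
(2) = (p^2 - 2*p - 35)/(p^2 - p - 6)
(3) = (k - 1)/(k^2 - 16*k + 64)
(4) = (d^2 - 5*d - 6)/(d^2 - 8*d + 7)
(5) = (n - 7)/(n + 5)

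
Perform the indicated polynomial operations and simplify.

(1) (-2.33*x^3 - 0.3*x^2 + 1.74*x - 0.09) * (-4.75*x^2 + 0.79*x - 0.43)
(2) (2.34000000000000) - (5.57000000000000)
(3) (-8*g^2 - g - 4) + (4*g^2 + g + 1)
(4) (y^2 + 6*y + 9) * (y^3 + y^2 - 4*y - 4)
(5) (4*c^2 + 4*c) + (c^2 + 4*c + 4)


(1) = 11.0675*x^5 - 0.4157*x^4 - 7.5001*x^3 + 1.9311*x^2 - 0.8193*x + 0.0387
(2) = -3.23000000000000
(3) = -4*g^2 - 3
(4) = y^5 + 7*y^4 + 11*y^3 - 19*y^2 - 60*y - 36
(5) = 5*c^2 + 8*c + 4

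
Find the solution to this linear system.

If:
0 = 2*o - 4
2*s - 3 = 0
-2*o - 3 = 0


Then:
No Solution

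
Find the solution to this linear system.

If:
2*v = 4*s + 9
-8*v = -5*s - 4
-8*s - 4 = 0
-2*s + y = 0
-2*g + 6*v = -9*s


Then:
No Solution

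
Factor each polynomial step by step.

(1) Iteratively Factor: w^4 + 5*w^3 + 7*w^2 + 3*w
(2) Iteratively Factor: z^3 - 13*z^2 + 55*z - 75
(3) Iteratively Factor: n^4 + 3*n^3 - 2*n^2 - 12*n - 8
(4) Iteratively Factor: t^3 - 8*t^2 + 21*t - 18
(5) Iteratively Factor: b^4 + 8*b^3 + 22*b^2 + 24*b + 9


(1) = (w)*(w^3 + 5*w^2 + 7*w + 3) = w*(w + 1)*(w^2 + 4*w + 3) = w*(w + 1)^2*(w + 3)
(2) = (z - 5)*(z^2 - 8*z + 15) = (z - 5)^2*(z - 3)
(3) = (n + 2)*(n^3 + n^2 - 4*n - 4) = (n + 2)^2*(n^2 - n - 2) = (n - 2)*(n + 2)^2*(n + 1)
(4) = (t - 3)*(t^2 - 5*t + 6) = (t - 3)^2*(t - 2)
(5) = (b + 3)*(b^3 + 5*b^2 + 7*b + 3) = (b + 1)*(b + 3)*(b^2 + 4*b + 3) = (b + 1)^2*(b + 3)*(b + 3)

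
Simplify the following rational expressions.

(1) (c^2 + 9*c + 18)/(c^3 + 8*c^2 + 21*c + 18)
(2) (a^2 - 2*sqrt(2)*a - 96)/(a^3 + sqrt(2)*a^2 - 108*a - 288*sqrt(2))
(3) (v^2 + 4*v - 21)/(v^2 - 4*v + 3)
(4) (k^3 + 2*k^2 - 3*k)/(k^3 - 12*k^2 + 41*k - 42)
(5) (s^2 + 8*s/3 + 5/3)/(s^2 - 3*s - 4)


(1) = (c + 6)/(c^2 + 5*c + 6)
(2) = 1/(a + 3*sqrt(2))
(3) = (v + 7)/(v - 1)
(4) = (k^3 + 2*k^2 - 3*k)/(k^3 - 12*k^2 + 41*k - 42)
(5) = (3*s + 5)/(3*s - 12)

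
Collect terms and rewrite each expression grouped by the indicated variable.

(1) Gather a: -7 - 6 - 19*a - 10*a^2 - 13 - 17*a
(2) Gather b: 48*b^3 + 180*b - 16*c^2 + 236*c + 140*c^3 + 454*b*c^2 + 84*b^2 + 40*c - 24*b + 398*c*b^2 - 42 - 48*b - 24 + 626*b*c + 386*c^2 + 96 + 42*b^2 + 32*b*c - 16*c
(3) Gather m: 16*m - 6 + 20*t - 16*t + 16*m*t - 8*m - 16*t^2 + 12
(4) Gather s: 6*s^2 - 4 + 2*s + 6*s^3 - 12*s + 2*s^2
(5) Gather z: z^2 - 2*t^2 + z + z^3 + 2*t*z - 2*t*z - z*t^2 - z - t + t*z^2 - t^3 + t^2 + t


(1) = -10*a^2 - 36*a - 26
(2) = 48*b^3 + b^2*(398*c + 126) + b*(454*c^2 + 658*c + 108) + 140*c^3 + 370*c^2 + 260*c + 30
(3) = m*(16*t + 8) - 16*t^2 + 4*t + 6
(4) = 6*s^3 + 8*s^2 - 10*s - 4
(5) = -t^3 - t^2*z - t^2 + z^3 + z^2*(t + 1)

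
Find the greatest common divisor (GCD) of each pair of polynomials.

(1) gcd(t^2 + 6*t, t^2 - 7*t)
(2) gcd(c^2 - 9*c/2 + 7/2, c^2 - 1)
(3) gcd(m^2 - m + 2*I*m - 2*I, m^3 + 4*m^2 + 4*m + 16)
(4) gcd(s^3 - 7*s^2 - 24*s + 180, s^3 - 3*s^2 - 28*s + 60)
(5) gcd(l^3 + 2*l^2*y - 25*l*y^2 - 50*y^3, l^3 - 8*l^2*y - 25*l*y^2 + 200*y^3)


(1) = t
(2) = gcd((c - 7/2)*(c - 1), (c - 1)*(c + 1)) = c - 1
(3) = gcd((m - 1)*(m + 2*I), (m + 4)*(m - 2*I)*(m + 2*I)) = m + 2*I
(4) = gcd((s - 6)^2*(s + 5), (s - 6)*(s - 2)*(s + 5)) = s^2 - s - 30
(5) = -l^2 + 25*y^2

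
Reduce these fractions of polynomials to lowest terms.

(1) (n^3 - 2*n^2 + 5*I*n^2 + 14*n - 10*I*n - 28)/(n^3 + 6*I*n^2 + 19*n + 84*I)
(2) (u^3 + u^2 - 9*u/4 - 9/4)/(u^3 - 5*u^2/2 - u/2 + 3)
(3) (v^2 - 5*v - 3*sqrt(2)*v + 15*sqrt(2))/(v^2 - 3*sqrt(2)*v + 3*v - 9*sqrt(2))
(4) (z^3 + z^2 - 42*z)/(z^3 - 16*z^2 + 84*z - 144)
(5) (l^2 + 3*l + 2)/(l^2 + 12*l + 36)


(1) = (n^2 + n*(-2 - 2*I) + 4*I)/(n^2 - I*n + 12)
(2) = (2*u + 3)/(2*u - 4)
(3) = (v - 5)/(v + 3)
(4) = (z^2 + 7*z)/(z^2 - 10*z + 24)
(5) = (l^2 + 3*l + 2)/(l^2 + 12*l + 36)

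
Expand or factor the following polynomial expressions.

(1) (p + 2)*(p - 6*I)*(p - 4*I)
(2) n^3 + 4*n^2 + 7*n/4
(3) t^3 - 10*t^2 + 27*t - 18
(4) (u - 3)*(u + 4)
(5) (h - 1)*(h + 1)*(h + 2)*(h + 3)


(1) = p^3 + 2*p^2 - 10*I*p^2 - 24*p - 20*I*p - 48
(2) = n*(n + 1/2)*(n + 7/2)
(3) = (t - 6)*(t - 3)*(t - 1)
(4) = u^2 + u - 12
(5) = h^4 + 5*h^3 + 5*h^2 - 5*h - 6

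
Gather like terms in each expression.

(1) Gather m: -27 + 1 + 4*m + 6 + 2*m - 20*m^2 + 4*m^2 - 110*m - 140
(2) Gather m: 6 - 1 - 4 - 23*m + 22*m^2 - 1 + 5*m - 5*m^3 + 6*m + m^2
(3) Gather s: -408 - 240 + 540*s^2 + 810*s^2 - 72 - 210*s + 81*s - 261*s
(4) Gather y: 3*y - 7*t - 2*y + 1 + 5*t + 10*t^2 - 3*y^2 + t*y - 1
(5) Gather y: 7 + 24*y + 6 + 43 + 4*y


(1) = -16*m^2 - 104*m - 160
(2) = -5*m^3 + 23*m^2 - 12*m
(3) = 1350*s^2 - 390*s - 720
(4) = 10*t^2 - 2*t - 3*y^2 + y*(t + 1)
(5) = 28*y + 56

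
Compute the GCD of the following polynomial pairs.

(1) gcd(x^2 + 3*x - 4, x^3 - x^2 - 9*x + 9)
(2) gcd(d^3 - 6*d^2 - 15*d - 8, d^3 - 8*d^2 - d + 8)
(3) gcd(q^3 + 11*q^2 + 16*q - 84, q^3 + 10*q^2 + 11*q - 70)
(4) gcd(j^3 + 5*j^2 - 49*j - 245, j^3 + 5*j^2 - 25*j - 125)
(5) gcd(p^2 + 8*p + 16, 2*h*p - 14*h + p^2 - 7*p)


(1) = x - 1
(2) = d^2 - 7*d - 8
(3) = q^2 + 5*q - 14
(4) = j + 5
(5) = 1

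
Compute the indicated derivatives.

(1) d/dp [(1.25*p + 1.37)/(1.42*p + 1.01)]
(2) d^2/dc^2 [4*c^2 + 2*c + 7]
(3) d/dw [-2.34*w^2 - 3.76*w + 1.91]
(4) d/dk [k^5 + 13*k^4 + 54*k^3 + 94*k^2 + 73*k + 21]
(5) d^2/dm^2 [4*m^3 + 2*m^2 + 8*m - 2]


(1) = (-0.969718*p - 0.689729)/(1.42*p + 1.01)^3
(2) = 8
(3) = -4.68*w - 3.76
(4) = 5*k^4 + 52*k^3 + 162*k^2 + 188*k + 73
(5) = 24*m + 4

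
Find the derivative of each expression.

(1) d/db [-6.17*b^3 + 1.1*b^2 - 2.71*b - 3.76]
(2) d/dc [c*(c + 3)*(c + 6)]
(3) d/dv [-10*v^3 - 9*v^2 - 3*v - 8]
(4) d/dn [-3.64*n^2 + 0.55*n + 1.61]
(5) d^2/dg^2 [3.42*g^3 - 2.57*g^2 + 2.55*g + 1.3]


(1) = -18.51*b^2 + 2.2*b - 2.71
(2) = 3*c^2 + 18*c + 18
(3) = -30*v^2 - 18*v - 3
(4) = 0.55 - 7.28*n
(5) = 20.52*g - 5.14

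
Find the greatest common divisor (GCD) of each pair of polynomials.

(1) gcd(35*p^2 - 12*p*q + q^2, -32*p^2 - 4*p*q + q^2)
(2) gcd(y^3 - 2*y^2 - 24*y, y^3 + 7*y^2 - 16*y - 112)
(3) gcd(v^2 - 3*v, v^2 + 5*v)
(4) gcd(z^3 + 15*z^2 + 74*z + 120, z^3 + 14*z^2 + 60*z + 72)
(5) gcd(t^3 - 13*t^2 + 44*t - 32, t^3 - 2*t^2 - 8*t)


(1) = gcd((-7*p + q)*(-5*p + q), (-8*p + q)*(4*p + q)) = 1
(2) = gcd(y*(y - 6)*(y + 4), (y - 4)*(y + 4)*(y + 7)) = y + 4
(3) = gcd(v*(v - 3), v*(v + 5)) = v
(4) = gcd((z + 4)*(z + 5)*(z + 6), (z + 2)*(z + 6)^2) = z + 6
(5) = gcd((t - 8)*(t - 4)*(t - 1), t*(t - 4)*(t + 2)) = t - 4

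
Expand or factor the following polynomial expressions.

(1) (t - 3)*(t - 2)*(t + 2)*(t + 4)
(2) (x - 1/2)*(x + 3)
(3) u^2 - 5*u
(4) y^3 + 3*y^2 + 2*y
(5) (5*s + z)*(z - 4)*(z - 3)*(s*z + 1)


(1) = t^4 + t^3 - 16*t^2 - 4*t + 48
(2) = x^2 + 5*x/2 - 3/2
(3) = u*(u - 5)
(4) = y*(y + 1)*(y + 2)
(5) = 5*s^2*z^3 - 35*s^2*z^2 + 60*s^2*z + s*z^4 - 7*s*z^3 + 17*s*z^2 - 35*s*z + 60*s + z^3 - 7*z^2 + 12*z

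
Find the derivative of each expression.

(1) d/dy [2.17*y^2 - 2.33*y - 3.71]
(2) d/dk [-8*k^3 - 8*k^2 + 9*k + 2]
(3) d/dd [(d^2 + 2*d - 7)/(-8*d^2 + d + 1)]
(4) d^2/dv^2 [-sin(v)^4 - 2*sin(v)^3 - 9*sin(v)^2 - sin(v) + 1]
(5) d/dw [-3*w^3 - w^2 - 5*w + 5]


(1) = 4.34*y - 2.33
(2) = -24*k^2 - 16*k + 9
(3) = (17*d^2 - 110*d + 9)/(64*d^4 - 16*d^3 - 15*d^2 + 2*d + 1)
(4) = 16*sin(v)^4 + 18*sin(v)^3 + 24*sin(v)^2 - 11*sin(v) - 18
(5) = -9*w^2 - 2*w - 5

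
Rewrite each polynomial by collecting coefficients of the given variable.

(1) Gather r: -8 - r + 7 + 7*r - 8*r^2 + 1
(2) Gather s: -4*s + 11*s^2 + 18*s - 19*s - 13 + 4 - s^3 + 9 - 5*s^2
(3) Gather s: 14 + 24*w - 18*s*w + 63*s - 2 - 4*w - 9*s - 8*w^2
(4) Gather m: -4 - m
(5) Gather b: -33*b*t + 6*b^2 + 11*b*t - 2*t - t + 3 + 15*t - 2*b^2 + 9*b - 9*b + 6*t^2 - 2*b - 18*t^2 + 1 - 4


(1) = -8*r^2 + 6*r
(2) = -s^3 + 6*s^2 - 5*s
(3) = s*(54 - 18*w) - 8*w^2 + 20*w + 12
(4) = -m - 4
(5) = 4*b^2 + b*(-22*t - 2) - 12*t^2 + 12*t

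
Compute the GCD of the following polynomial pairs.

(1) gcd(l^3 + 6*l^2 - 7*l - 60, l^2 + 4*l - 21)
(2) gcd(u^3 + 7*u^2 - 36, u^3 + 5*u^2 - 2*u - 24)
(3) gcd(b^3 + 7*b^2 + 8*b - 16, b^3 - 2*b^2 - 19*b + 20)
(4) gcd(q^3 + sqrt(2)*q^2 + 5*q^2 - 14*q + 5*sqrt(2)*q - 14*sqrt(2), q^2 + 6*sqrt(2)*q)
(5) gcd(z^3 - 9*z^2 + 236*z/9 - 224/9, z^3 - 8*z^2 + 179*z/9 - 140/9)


(1) = l - 3
(2) = gcd((u - 2)*(u + 3)*(u + 6), (u - 2)*(u + 3)*(u + 4)) = u^2 + u - 6
(3) = gcd((b - 1)*(b + 4)^2, (b - 5)*(b - 1)*(b + 4)) = b^2 + 3*b - 4
(4) = gcd((q - 2)*(q + 7)*(q + sqrt(2)), q*(q + 6*sqrt(2))) = 1
(5) = z^2 - 19*z/3 + 28/3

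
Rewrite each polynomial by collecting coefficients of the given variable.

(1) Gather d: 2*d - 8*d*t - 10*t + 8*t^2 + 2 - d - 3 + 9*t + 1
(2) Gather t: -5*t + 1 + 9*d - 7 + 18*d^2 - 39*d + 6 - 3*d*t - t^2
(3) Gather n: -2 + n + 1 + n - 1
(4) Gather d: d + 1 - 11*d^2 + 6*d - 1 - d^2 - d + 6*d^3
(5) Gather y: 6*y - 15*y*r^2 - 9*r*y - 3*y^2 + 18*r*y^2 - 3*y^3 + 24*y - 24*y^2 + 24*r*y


(1) = d*(1 - 8*t) + 8*t^2 - t
(2) = 18*d^2 - 30*d - t^2 + t*(-3*d - 5)
(3) = 2*n - 2
(4) = 6*d^3 - 12*d^2 + 6*d
(5) = -3*y^3 + y^2*(18*r - 27) + y*(-15*r^2 + 15*r + 30)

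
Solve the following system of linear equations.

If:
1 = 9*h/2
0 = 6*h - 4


Then:
No Solution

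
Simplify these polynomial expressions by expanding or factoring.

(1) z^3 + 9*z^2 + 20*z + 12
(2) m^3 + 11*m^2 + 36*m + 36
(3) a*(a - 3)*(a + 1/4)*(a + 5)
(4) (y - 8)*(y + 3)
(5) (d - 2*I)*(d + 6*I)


(1) = (z + 1)*(z + 2)*(z + 6)
(2) = (m + 2)*(m + 3)*(m + 6)
(3) = a^4 + 9*a^3/4 - 29*a^2/2 - 15*a/4
(4) = y^2 - 5*y - 24
(5) = d^2 + 4*I*d + 12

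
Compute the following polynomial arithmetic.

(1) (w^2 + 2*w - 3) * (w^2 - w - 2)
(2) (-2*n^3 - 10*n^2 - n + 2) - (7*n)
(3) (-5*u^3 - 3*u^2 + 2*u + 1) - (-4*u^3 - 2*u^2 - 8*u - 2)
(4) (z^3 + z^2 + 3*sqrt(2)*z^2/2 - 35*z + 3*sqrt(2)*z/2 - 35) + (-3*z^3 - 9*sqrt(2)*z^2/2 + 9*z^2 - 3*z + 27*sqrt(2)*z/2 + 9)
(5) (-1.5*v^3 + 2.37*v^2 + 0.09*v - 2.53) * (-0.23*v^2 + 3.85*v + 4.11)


(1) = w^4 + w^3 - 7*w^2 - w + 6
(2) = -2*n^3 - 10*n^2 - 8*n + 2
(3) = -u^3 - u^2 + 10*u + 3
(4) = -2*z^3 - 3*sqrt(2)*z^2 + 10*z^2 - 38*z + 15*sqrt(2)*z - 26
(5) = 0.345*v^5 - 6.3201*v^4 + 2.9388*v^3 + 10.6691*v^2 - 9.3706*v - 10.3983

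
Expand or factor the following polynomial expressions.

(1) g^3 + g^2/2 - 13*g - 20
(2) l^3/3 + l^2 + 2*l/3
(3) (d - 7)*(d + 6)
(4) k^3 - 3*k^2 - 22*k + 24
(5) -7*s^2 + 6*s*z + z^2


(1) = (g - 4)*(g + 2)*(g + 5/2)
(2) = l*(l/3 + 1/3)*(l + 2)
(3) = d^2 - d - 42
(4) = (k - 6)*(k - 1)*(k + 4)
(5) = (-s + z)*(7*s + z)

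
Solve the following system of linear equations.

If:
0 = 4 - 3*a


Then:
a = 4/3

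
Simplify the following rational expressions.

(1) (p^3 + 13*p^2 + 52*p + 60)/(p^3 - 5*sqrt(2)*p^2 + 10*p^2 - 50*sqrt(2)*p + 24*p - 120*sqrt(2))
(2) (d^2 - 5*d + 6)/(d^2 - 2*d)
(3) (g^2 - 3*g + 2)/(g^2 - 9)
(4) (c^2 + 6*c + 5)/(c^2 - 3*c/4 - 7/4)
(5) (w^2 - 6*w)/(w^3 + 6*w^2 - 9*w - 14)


(1) = (p^2 + 7*p + 10)/(p^2 + p*(4 - 5*sqrt(2)) - 20*sqrt(2))
(2) = (d - 3)/d
(3) = (g^2 - 3*g + 2)/(g^2 - 9)
(4) = (4*c + 20)/(4*c - 7)
(5) = (w^2 - 6*w)/(w^3 + 6*w^2 - 9*w - 14)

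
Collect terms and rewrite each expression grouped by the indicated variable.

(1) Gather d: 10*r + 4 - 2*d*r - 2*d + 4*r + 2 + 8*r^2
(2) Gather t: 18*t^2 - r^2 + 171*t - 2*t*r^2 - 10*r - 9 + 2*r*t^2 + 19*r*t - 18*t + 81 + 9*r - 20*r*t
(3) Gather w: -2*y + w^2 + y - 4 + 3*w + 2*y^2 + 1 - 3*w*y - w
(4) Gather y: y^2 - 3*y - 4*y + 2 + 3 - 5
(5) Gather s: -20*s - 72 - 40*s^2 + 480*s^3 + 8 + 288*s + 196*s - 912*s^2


(1) = d*(-2*r - 2) + 8*r^2 + 14*r + 6
(2) = -r^2 - r + t^2*(2*r + 18) + t*(-2*r^2 - r + 153) + 72
(3) = w^2 + w*(2 - 3*y) + 2*y^2 - y - 3
(4) = y^2 - 7*y
(5) = 480*s^3 - 952*s^2 + 464*s - 64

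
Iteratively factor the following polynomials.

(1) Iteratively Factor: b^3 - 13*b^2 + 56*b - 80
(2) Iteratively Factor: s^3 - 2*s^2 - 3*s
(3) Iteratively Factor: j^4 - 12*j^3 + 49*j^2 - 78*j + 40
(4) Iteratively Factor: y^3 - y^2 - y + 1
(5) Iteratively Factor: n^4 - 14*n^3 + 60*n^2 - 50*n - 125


(1) = (b - 4)*(b^2 - 9*b + 20) = (b - 5)*(b - 4)*(b - 4)
(2) = (s + 1)*(s^2 - 3*s) = (s - 3)*(s + 1)*(s)
(3) = (j - 5)*(j^3 - 7*j^2 + 14*j - 8) = (j - 5)*(j - 4)*(j^2 - 3*j + 2) = (j - 5)*(j - 4)*(j - 2)*(j - 1)
(4) = (y + 1)*(y^2 - 2*y + 1) = (y - 1)*(y + 1)*(y - 1)
(5) = (n - 5)*(n^3 - 9*n^2 + 15*n + 25) = (n - 5)*(n + 1)*(n^2 - 10*n + 25) = (n - 5)^2*(n + 1)*(n - 5)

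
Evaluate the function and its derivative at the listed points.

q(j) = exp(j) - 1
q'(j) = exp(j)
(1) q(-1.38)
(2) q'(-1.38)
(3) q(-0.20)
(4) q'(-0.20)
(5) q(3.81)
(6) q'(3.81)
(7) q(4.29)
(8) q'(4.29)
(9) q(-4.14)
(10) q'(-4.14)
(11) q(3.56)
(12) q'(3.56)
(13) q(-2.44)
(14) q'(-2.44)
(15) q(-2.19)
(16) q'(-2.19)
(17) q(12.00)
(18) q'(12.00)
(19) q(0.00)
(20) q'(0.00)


(1) = -0.75
(2) = 0.25
(3) = -0.18
(4) = 0.82
(5) = 44.15
(6) = 45.15
(7) = 71.97
(8) = 72.97
(9) = -0.98
(10) = 0.02
(11) = 34.16
(12) = 35.16
(13) = -0.91
(14) = 0.09
(15) = -0.89
(16) = 0.11
(17) = 162753.79
(18) = 162754.79
(19) = 0.00
(20) = 1.00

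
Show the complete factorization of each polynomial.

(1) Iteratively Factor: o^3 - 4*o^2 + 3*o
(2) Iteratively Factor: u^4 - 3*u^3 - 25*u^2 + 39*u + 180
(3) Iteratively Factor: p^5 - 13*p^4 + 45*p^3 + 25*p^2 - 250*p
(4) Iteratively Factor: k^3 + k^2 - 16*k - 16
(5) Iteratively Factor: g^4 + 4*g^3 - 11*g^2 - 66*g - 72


(1) = (o - 1)*(o^2 - 3*o) = o*(o - 1)*(o - 3)
(2) = (u - 5)*(u^3 + 2*u^2 - 15*u - 36) = (u - 5)*(u - 4)*(u^2 + 6*u + 9) = (u - 5)*(u - 4)*(u + 3)*(u + 3)
(3) = (p - 5)*(p^4 - 8*p^3 + 5*p^2 + 50*p) = p*(p - 5)*(p^3 - 8*p^2 + 5*p + 50) = p*(p - 5)^2*(p^2 - 3*p - 10) = p*(p - 5)^2*(p + 2)*(p - 5)
(4) = (k - 4)*(k^2 + 5*k + 4) = (k - 4)*(k + 4)*(k + 1)
(5) = (g + 2)*(g^3 + 2*g^2 - 15*g - 36) = (g + 2)*(g + 3)*(g^2 - g - 12) = (g + 2)*(g + 3)^2*(g - 4)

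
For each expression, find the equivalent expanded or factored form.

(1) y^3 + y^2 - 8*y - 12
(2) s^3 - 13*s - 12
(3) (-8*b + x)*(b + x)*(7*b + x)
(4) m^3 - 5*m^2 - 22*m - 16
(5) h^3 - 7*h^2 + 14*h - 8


(1) = (y - 3)*(y + 2)^2
(2) = (s - 4)*(s + 1)*(s + 3)
(3) = -56*b^3 - 57*b^2*x + x^3
(4) = (m - 8)*(m + 1)*(m + 2)
(5) = (h - 4)*(h - 2)*(h - 1)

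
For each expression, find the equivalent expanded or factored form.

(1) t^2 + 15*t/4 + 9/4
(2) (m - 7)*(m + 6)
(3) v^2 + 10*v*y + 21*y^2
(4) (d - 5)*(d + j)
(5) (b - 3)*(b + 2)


(1) = (t + 3/4)*(t + 3)
(2) = m^2 - m - 42
(3) = (v + 3*y)*(v + 7*y)
(4) = d^2 + d*j - 5*d - 5*j
(5) = b^2 - b - 6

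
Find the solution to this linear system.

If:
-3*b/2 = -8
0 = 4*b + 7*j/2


Then:
b = 16/3
j = -128/21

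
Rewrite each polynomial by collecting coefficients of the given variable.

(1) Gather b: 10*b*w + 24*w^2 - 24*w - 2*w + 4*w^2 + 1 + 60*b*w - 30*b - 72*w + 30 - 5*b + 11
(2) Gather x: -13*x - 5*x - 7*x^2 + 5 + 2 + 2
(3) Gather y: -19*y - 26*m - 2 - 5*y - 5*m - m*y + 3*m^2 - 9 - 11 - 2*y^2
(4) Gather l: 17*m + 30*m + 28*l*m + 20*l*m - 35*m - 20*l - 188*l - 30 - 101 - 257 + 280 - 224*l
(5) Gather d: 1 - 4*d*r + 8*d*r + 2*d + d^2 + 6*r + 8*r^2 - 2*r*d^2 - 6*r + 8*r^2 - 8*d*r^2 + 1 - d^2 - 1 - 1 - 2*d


(1) = b*(70*w - 35) + 28*w^2 - 98*w + 42
(2) = -7*x^2 - 18*x + 9
(3) = 3*m^2 - 31*m - 2*y^2 + y*(-m - 24) - 22
(4) = l*(48*m - 432) + 12*m - 108
(5) = -2*d^2*r + d*(-8*r^2 + 4*r) + 16*r^2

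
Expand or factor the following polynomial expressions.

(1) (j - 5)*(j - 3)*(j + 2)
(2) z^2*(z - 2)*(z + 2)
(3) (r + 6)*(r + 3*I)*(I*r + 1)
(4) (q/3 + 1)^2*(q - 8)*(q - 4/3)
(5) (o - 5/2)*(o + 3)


(1) = j^3 - 6*j^2 - j + 30
(2) = z^4 - 4*z^2
(3) = I*r^3 - 2*r^2 + 6*I*r^2 - 12*r + 3*I*r + 18*I
(4) = q^4/9 - 10*q^3/27 - 109*q^2/27 - 20*q/9 + 32/3
(5) = o^2 + o/2 - 15/2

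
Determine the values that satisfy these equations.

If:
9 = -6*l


Then:
l = -3/2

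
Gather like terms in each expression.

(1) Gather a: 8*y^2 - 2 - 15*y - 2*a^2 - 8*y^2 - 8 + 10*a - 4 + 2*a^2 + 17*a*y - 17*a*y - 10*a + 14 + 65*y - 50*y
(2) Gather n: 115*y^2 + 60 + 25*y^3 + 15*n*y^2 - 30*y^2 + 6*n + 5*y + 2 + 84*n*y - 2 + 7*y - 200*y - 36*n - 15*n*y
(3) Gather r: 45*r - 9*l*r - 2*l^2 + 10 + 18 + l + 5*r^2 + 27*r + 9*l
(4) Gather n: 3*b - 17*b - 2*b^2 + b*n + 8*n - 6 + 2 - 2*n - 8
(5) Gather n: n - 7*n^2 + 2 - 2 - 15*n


(1) = 0
(2) = n*(15*y^2 + 69*y - 30) + 25*y^3 + 85*y^2 - 188*y + 60
(3) = -2*l^2 + 10*l + 5*r^2 + r*(72 - 9*l) + 28
(4) = -2*b^2 - 14*b + n*(b + 6) - 12
(5) = -7*n^2 - 14*n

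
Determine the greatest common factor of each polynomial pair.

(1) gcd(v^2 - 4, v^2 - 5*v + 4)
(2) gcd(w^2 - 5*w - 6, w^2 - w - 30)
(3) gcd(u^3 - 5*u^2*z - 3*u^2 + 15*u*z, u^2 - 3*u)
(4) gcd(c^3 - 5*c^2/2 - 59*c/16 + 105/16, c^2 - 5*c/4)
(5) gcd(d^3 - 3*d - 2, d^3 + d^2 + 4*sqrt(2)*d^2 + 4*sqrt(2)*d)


(1) = gcd((v - 2)*(v + 2), (v - 4)*(v - 1)) = 1
(2) = w - 6
(3) = u^2 - 3*u
(4) = c - 5/4
(5) = gcd((d - 2)*(d + 1)^2, d*(d + 1)*(d + 4*sqrt(2))) = d + 1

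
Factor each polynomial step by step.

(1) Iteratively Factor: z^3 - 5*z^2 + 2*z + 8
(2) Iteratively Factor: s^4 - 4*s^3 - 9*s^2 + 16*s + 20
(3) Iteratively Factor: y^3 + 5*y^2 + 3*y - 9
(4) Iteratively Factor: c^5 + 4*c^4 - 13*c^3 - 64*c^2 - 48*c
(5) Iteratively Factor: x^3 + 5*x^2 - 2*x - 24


(1) = (z - 4)*(z^2 - z - 2) = (z - 4)*(z + 1)*(z - 2)
(2) = (s - 2)*(s^3 - 2*s^2 - 13*s - 10) = (s - 5)*(s - 2)*(s^2 + 3*s + 2) = (s - 5)*(s - 2)*(s + 1)*(s + 2)
(3) = (y + 3)*(y^2 + 2*y - 3) = (y + 3)^2*(y - 1)
(4) = (c - 4)*(c^4 + 8*c^3 + 19*c^2 + 12*c) = (c - 4)*(c + 3)*(c^3 + 5*c^2 + 4*c) = (c - 4)*(c + 3)*(c + 4)*(c^2 + c) = c*(c - 4)*(c + 3)*(c + 4)*(c + 1)
(5) = (x + 4)*(x^2 + x - 6) = (x + 3)*(x + 4)*(x - 2)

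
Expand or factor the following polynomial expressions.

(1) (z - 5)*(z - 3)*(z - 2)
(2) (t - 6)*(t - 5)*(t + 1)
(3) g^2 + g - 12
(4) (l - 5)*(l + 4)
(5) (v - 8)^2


(1) = z^3 - 10*z^2 + 31*z - 30
(2) = t^3 - 10*t^2 + 19*t + 30
(3) = (g - 3)*(g + 4)
(4) = l^2 - l - 20
(5) = v^2 - 16*v + 64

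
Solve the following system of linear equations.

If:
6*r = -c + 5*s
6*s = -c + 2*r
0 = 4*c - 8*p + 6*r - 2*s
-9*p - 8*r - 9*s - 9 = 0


Then:
c = 936/397
p = 243/397
r = -396/397
s = -288/397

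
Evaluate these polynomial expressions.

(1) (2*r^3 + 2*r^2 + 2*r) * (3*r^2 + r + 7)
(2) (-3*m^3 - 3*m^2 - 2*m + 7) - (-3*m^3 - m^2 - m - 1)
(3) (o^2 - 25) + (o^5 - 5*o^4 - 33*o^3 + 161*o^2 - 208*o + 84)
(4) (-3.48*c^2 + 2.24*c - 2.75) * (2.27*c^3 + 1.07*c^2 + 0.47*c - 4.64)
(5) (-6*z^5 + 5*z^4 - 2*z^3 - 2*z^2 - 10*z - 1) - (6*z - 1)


(1) = 6*r^5 + 8*r^4 + 22*r^3 + 16*r^2 + 14*r
(2) = -2*m^2 - m + 8
(3) = o^5 - 5*o^4 - 33*o^3 + 162*o^2 - 208*o + 59
(4) = -7.8996*c^5 + 1.3612*c^4 - 5.4813*c^3 + 14.2575*c^2 - 11.6861*c + 12.76
(5) = -6*z^5 + 5*z^4 - 2*z^3 - 2*z^2 - 16*z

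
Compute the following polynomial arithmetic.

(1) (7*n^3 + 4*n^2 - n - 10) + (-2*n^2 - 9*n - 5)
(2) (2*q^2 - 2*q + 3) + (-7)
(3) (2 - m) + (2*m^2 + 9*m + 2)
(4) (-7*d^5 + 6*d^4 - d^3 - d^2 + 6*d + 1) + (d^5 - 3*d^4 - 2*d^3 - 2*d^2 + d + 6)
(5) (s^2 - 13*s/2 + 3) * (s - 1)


(1) = 7*n^3 + 2*n^2 - 10*n - 15
(2) = 2*q^2 - 2*q - 4
(3) = 2*m^2 + 8*m + 4
(4) = -6*d^5 + 3*d^4 - 3*d^3 - 3*d^2 + 7*d + 7
(5) = s^3 - 15*s^2/2 + 19*s/2 - 3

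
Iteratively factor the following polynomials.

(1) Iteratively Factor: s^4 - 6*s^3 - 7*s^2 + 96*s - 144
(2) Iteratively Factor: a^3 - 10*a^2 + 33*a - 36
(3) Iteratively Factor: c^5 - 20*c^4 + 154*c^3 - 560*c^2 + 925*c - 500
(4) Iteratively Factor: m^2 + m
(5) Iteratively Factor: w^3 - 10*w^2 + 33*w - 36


(1) = (s - 3)*(s^3 - 3*s^2 - 16*s + 48) = (s - 4)*(s - 3)*(s^2 + s - 12) = (s - 4)*(s - 3)^2*(s + 4)
(2) = (a - 3)*(a^2 - 7*a + 12) = (a - 3)^2*(a - 4)
(3) = (c - 5)*(c^4 - 15*c^3 + 79*c^2 - 165*c + 100) = (c - 5)*(c - 4)*(c^3 - 11*c^2 + 35*c - 25) = (c - 5)^2*(c - 4)*(c^2 - 6*c + 5) = (c - 5)^2*(c - 4)*(c - 1)*(c - 5)
(4) = (m)*(m + 1)
(5) = (w - 3)*(w^2 - 7*w + 12) = (w - 3)^2*(w - 4)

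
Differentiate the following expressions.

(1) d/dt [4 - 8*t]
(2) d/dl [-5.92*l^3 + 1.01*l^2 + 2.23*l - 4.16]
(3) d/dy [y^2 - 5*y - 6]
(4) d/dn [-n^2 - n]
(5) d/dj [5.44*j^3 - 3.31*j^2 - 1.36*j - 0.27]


(1) = -8
(2) = -17.76*l^2 + 2.02*l + 2.23
(3) = 2*y - 5
(4) = -2*n - 1
(5) = 16.32*j^2 - 6.62*j - 1.36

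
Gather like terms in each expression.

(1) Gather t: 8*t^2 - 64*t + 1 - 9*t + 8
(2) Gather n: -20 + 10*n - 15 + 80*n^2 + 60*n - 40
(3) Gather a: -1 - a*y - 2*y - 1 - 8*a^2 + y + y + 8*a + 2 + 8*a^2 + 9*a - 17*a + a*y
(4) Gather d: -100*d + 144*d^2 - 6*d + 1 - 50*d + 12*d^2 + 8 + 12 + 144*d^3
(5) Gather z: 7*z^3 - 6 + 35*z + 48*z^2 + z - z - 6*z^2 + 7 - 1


(1) = 8*t^2 - 73*t + 9
(2) = 80*n^2 + 70*n - 75
(3) = 0
(4) = 144*d^3 + 156*d^2 - 156*d + 21
(5) = 7*z^3 + 42*z^2 + 35*z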